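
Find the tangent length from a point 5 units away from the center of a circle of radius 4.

Let T be the point of tangency. Then QT ⊥ MT (radius ⊥ tangent).
In right triangle QTM: QM² = QT² + MT²
5² = 4² + MT²
MT² = 9, MT = 3

3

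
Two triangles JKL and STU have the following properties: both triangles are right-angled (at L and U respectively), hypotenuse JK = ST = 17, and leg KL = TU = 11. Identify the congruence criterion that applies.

The given information matches HL: The hypotenuse and one leg of two right triangles are equal (Hypotenuse-Leg).

HL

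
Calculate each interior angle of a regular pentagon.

Each interior angle of a regular n-gon is (n - 2) * 180 / n.
For n = 5: (5 - 2) * 180 / 5 = 540/5 = 108 degrees.

108 degrees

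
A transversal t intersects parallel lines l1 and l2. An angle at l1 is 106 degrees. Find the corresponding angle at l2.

Corresponding angles formed by parallel lines and a transversal are equal.
The given angle is 106 degrees.
The corresponding angle = 106 degrees.

106 degrees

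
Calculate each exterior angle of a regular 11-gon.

Each exterior angle of a regular n-gon is 360 / n.
For n = 11: 360 / 11 = 360/11 degrees.

360/11 degrees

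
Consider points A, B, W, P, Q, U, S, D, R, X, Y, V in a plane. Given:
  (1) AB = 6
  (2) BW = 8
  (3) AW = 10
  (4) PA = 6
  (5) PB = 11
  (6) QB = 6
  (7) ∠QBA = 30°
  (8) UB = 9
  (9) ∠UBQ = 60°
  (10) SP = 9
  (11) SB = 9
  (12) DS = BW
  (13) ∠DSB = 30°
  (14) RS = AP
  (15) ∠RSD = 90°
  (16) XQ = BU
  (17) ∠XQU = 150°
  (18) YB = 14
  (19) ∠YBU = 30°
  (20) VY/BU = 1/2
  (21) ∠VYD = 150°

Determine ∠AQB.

Step 1: By the law of cosines on triangle QBA: QA² = 6² + 6² − 2·6·6·cos(30°) = 9.65, so QA ≈ 3.11.
Step 2: By the inverse law of cosines on triangle AQB: cos(∠AQB) = (3.11² + 6² − 6²) / (2·3.11·6) = 9.65/37.27 = 0.2588, so ∠AQB = 75°.

Therefore, the measure of angle ∠AQB = 75°.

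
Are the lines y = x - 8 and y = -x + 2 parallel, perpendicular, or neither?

Slope of line 1: m1 = 1
Slope of line 2: m2 = -1
Two lines are perpendicular when the product of their slopes is -1 (negative reciprocals).
m1 * m2 = (1) * (-1) = -1, confirming perpendicularity.

Perpendicular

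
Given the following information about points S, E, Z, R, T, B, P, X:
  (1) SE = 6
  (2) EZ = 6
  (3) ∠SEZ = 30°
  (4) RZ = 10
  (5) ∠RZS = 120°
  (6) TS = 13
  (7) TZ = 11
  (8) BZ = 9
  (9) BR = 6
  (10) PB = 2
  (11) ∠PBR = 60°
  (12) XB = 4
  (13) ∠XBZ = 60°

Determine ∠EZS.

Step 1: By the law of cosines on triangle ZES: ZS² = 6² + 6² − 2·6·6·cos(30°) = 9.65, so ZS ≈ 3.11.
Step 2: By the inverse law of cosines on triangle EZS: cos(∠EZS) = (6² + 3.11² − 6²) / (2·6·3.11) = 9.65/37.27 = 0.2588, so ∠EZS = 75°.

Therefore, the measure of angle ∠EZS = 75°.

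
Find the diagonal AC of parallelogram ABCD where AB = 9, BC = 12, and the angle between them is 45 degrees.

Using the law of cosines:
d^2 = 9^2 + 12^2 - 2(9)(12)cos(45 degrees)
d^2 = 81 + 144 - 216*sqrt(2)/2
d^2 = 225 - 108*sqrt(2)
d = 3*sqrt(25 - 12*sqrt(2))

3*sqrt(25 - 12*sqrt(2))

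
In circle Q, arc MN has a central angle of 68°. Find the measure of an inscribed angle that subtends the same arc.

By the inscribed angle theorem, the inscribed angle is half the central angle.
Inscribed angle = 68° / 2 = 34°

34°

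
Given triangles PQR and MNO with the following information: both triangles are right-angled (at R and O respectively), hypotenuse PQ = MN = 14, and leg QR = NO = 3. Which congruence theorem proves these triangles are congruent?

Consider the given information: both triangles are right-angled (at R and O respectively), hypotenuse PQ = MN = 14, and leg QR = NO = 3
This is not SSS or SAS: SSS requires all three pairs of sides, but we don't have that. SAS requires two sides and the included angle between them.
The correct criterion is HL. The hypotenuse and one leg of two right triangles are equal (Hypotenuse-Leg).

HL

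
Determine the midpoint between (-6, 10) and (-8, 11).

M = ((x₁ + x₂)/2, (y₁ + y₂)/2)
= ((-6 + -8)/2, (10 + 11)/2)
= (-14/2, 21/2) = (-7, 21/2)

(-7, 21/2)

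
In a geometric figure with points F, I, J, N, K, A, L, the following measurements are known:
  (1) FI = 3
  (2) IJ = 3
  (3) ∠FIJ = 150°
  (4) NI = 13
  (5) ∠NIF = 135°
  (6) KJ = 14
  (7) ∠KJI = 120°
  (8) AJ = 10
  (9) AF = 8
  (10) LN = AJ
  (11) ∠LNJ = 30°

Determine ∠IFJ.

Step 1: By the law of cosines on triangle FIJ: FJ² = 3² + 3² − 2·3·3·cos(150°) = 33.59, so FJ ≈ 5.8.
Step 2: By the inverse law of cosines on triangle IFJ: cos(∠IFJ) = (3² + 5.8² − 3²) / (2·3·5.8) = 33.59/34.77 = 0.9659, so ∠IFJ = 15°.

Therefore, the measure of angle ∠IFJ = 15°.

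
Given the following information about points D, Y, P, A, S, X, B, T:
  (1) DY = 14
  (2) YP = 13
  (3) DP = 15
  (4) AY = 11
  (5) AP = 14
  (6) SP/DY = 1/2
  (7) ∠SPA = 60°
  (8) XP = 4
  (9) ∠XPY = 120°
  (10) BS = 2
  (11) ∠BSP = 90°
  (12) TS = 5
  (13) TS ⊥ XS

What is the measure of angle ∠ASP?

From the given relations: SP = 1/2·DY = 1/2·14 = 7.
Step 1: By the law of cosines on triangle SPA: SA² = 7² + 14² − 2·7·14·cos(60°) = 147, so SA = 7·√3.
Step 2: By the inverse law of cosines on triangle ASP: cos(∠ASP) = ((7·√3)² + 7² − 14²) / (2·7·√3·7) = 0/169.74 = 0, so ∠ASP = 90°.

Therefore, the measure of angle ∠ASP = 90°.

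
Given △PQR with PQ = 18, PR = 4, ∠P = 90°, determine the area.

Area = (1/2) * PQ * PR * sin(P)
Area = (1/2) * 18 * 4 * sin(90°)
Area = (1/2) * 18 * 4 * 1
Area = 36

36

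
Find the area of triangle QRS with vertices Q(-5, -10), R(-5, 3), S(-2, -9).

Using the Shoelace formula for a triangle:
Area = (1/2)|x0(y1 - y2) + x1(y2 - y0) + x2(y0 - y1)|
Area = (1/2)|-5(3 - -9) + -5(-9 - -10) + -2(-10 - 3)|
Area = (1/2)|-60 + -5 + 26|
Area = (1/2)|-39|
Area = (1/2)(39)
Area = 39/2

39/2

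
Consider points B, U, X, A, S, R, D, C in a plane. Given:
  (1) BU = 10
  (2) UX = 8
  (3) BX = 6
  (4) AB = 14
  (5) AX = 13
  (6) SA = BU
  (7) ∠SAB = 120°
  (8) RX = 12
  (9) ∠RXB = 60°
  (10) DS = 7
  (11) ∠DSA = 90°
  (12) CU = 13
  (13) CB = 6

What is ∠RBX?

Step 1: By the law of cosines on triangle BXR: BR² = 6² + 12² − 2·6·12·cos(60°) = 108, so BR = 6·√3.
Step 2: By the inverse law of cosines on triangle RBX: cos(∠RBX) = ((6·√3)² + 6² − 12²) / (2·6·√3·6) = 0/124.71 = 0, so ∠RBX = 90°.

Therefore, the measure of angle ∠RBX = 90°.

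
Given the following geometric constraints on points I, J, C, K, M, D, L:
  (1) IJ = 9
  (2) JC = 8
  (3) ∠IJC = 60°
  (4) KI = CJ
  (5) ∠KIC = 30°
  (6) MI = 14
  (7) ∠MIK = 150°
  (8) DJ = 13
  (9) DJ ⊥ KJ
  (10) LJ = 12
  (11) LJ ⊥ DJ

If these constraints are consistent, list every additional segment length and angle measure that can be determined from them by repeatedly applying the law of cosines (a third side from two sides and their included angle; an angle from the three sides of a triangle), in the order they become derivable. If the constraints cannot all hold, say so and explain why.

The constraints are consistent. Derivable facts, in order:
After 1 step:
- DL ≈ 17.69
- IC = √73
- KM ≈ 21.31
After 2 steps:
- CK ≈ 4.31
- ∠CIJ = 54.18°
- ∠DLJ = 47.29°
- ∠ICJ = 65.82°
- ∠IKM = 19.18°
- ∠IMK = 10.82°
- ∠JDL = 42.71°
After 3 steps:
- ∠CKI = 82°
- ∠ICK = 68°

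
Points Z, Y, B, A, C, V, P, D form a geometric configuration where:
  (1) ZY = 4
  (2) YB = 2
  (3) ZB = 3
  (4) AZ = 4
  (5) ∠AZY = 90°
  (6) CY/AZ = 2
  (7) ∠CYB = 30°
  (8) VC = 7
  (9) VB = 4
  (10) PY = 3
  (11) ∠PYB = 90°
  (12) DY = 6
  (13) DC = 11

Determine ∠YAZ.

Step 1: By the law of cosines on triangle AZY: AY² = 4² + 4² − 2·4·4·cos(90°) = 32, so AY = 4·√2.
Step 2: By the inverse law of cosines on triangle YAZ: cos(∠YAZ) = ((4·√2)² + 4² − 4²) / (2·4·√2·4) = 32/45.25 = 0.7071, so ∠YAZ = 45°.

Therefore, the measure of angle ∠YAZ = 45°.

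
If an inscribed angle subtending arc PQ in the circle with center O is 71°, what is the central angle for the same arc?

The inscribed angle theorem states that a central angle is always twice any inscribed angle that subtends the same arc.
Since the inscribed angle is 71°, the central angle = 2 × 71° = 142°.

142°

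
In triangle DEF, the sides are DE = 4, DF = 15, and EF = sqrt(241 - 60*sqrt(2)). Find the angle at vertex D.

When all three sides of a triangle are known, the law of cosines can be rearranged to find any angle.
cos(C) = (a² + b² - c²) / (2ab) gives cos(D) = sqrt(2)/2.
Taking the inverse cosine: D = 45°.

45°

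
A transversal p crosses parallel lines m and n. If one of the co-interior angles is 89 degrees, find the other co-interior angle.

Co-interior (same-side interior) angles are between the parallel lines on the same side of the transversal.
Unlike corresponding or alternate interior angles, they are supplementary rather than equal.
So the angle = 180 - 89 = 91 degrees.

91 degrees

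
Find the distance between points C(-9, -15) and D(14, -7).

d = sqrt((14 - -9)^2 + (-7 - -15)^2)
d = sqrt(23^2 + 8^2)
d = sqrt(529 + 64)
d = sqrt(593)

sqrt(593)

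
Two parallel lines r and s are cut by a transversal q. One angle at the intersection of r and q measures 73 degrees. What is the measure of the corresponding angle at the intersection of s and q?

When a transversal crosses parallel lines, angles in the same position at each intersection are called corresponding angles.
These are always equal, so the answer is 73 degrees.

73 degrees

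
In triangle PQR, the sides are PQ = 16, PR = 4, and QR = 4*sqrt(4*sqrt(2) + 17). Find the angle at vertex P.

cos(P) = (16² + 4² - (4*sqrt(4*sqrt(2) + 17))²) / (2 × 16 × 4) = -sqrt(2)/2, so P = arccos(-sqrt(2)/2) = 135°.

135°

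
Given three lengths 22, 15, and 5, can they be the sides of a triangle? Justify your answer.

The longest side is 22. The other two sides sum to 5 + 15 = 20.
Since 20 ≤ 22, the two shorter sides cannot reach around to close the triangle.

No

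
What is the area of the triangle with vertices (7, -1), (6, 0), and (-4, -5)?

Using the Shoelace formula for a triangle:
Area = (1/2)|x0(y1 - y2) + x1(y2 - y0) + x2(y0 - y1)|
Area = (1/2)|7(0 - -5) + 6(-5 - -1) + -4(-1 - 0)|
Area = (1/2)|35 + -24 + 4|
Area = (1/2)|15|
Area = (1/2)(15)
Area = 15/2

15/2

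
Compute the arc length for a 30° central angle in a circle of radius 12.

Arc length = 2π(12)(1/12) = 2*pi

2*pi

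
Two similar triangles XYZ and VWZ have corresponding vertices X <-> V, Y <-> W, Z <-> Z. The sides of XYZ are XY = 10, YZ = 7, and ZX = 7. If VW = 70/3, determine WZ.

Since the triangles are similar, the ratio of corresponding sides is constant.
Scale factor k = VW / XY = 70/3 / 10 = 7/3
WZ = k * YZ = 7/3 * 7 = 49/3

49/3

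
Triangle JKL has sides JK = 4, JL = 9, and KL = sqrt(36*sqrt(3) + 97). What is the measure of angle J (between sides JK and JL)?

cos(J) = (4² + 9² - (sqrt(36*sqrt(3) + 97))²) / (2 × 4 × 9) = -sqrt(3)/2, so J = arccos(-sqrt(3)/2) = 150°.

150°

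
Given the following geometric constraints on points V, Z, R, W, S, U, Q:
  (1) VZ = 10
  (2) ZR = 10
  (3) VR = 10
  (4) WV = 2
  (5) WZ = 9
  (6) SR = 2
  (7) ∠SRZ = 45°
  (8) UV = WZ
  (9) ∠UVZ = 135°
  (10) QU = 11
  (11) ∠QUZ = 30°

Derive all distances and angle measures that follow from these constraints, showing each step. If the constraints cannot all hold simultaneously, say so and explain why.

The constraints are consistent.

From the given relations:
  UV = WZ = 9

Step 1: From ZR = 10, RS = 2, and ∠ZRS = 45°, by the law of cosines:
  ZS² = ZR² + RS² - 2·ZR·RS·cos(45°) = 100 + 4 - 28.28 = 75.72
  ZS ≈ 8.7

Step 2: From ZV = 10, VU = 9, and ∠ZVU = 135°, by the law of cosines:
  ZU² = ZV² + VU² - 2·ZV·VU·cos(135°) = 100 + 81 + 127.3 = 308.3
  ZU ≈ 17.56

Step 3: From VR = 10, VZ = 10, RZ = 10, by the inverse law of cosines:
  cos(∠RVZ) = (VR² + VZ² - RZ²) / (2·VR·VZ)
  ∠RVZ = 60°

Step 4: From VW = 2, VZ = 10, WZ = 9, by the inverse law of cosines:
  cos(∠WVZ) = (VW² + VZ² - WZ²) / (2·VW·VZ)
  ∠WVZ = 54.9°

Step 5: From ZR = 10, ZV = 10, RV = 10, by the inverse law of cosines:
  cos(∠RZV) = (ZR² + ZV² - RV²) / (2·ZR·ZV)
  ∠RZV = 60°

Step 6: From ZV = 10, ZW = 9, VW = 2, by the inverse law of cosines:
  cos(∠VZW) = (ZV² + ZW² - VW²) / (2·ZV·ZW)
  ∠VZW = 10.48°

Step 7: From RV = 10, RZ = 10, VZ = 10, by the inverse law of cosines:
  cos(∠VRZ) = (RV² + RZ² - VZ²) / (2·RV·RZ)
  ∠VRZ = 60°

Step 8: From WV = 2, WZ = 9, VZ = 10, by the inverse law of cosines:
  cos(∠VWZ) = (WV² + WZ² - VZ²) / (2·WV·WZ)
  ∠VWZ = 114.62°

Step 9: From ZU = 17.56, UQ = 11, and ∠ZUQ = 30°, by the law of cosines:
  ZQ² = ZU² + UQ² - 2·ZU·UQ·cos(30°) = 308.3 + 121 - 334.5 = 94.76
  ZQ ≈ 9.73

Step 10: From ZR = 10, ZS = 8.7, RS = 2, by the inverse law of cosines:
  cos(∠RZS) = (ZR² + ZS² - RS²) / (2·ZR·ZS)
  ∠RZS = 9.35°

Step 11: From ZU = 17.56, ZV = 10, UV = 9, by the inverse law of cosines:
  cos(∠UZV) = (ZU² + ZV² - UV²) / (2·ZU·ZV)
  ∠UZV = 21.25°

Step 12: From SR = 2, SZ = 8.7, RZ = 10, by the inverse law of cosines:
  cos(∠RSZ) = (SR² + SZ² - RZ²) / (2·SR·SZ)
  ∠RSZ = 125.65°

Step 13: From UV = 9, UZ = 17.56, VZ = 10, by the inverse law of cosines:
  cos(∠VUZ) = (UV² + UZ² - VZ²) / (2·UV·UZ)
  ∠VUZ = 23.75°

Step 14: From ZQ = 9.73, ZU = 17.56, QU = 11, by the inverse law of cosines:
  cos(∠QZU) = (ZQ² + ZU² - QU²) / (2·ZQ·ZU)
  ∠QZU = 34.4°

Step 15: From QU = 11, QZ = 9.73, UZ = 17.56, by the inverse law of cosines:
  cos(∠UQZ) = (QU² + QZ² - UZ²) / (2·QU·QZ)
  ∠UQZ = 115.6°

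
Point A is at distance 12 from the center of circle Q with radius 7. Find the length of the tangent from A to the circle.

Let T be the point of tangency. Then QT ⊥ AT (radius ⊥ tangent).
In right triangle QTA: QA² = QT² + AT²
12² = 7² + AT²
AT² = 95, AT = sqrt(95)

sqrt(95)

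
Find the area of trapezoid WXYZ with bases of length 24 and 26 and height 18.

A trapezoid's area equals the midsegment times the height.
The midsegment is (24 + 26) / 2 = 25.
Area = 25 * 18 = 450.

450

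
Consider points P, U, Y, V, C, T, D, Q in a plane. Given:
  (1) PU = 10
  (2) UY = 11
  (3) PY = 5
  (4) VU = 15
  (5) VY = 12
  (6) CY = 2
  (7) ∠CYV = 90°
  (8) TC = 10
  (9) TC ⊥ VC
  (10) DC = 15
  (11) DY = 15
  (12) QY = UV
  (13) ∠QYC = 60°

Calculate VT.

Step 1: By the law of cosines on triangle CYV: CV² = 2² + 12² − 2·2·12·cos(90°) = 148, so CV = 2·√37.
Step 2: By the law of cosines on triangle VCT: VT² = (2·√37)² + 10² − 2·2·√37·10·cos(90°) = 248, so VT = 2·√62.

Therefore, the length of VT = 2·√62.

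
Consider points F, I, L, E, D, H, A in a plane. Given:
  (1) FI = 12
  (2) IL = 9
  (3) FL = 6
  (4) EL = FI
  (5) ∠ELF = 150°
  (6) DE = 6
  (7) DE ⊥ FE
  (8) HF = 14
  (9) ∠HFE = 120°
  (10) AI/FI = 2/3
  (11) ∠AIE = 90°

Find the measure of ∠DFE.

From the given relations: EL = FI = 12.
Step 1: By the law of cosines on triangle ELF: EF² = 12² + 6² − 2·12·6·cos(150°) = 304.71, so EF ≈ 17.46.
Step 2: By the law of cosines on triangle FED: FD² = 17.46² + 6² − 2·17.46·6·cos(90°) = 340.71, so FD ≈ 18.46.
Step 3: By the inverse law of cosines on triangle DFE: cos(∠DFE) = (18.46² + 17.46² − 6²) / (2·18.46·17.46) = 609.42/644.41 = 0.9457, so ∠DFE = 18.97°.

Therefore, the measure of angle ∠DFE = 18.97°.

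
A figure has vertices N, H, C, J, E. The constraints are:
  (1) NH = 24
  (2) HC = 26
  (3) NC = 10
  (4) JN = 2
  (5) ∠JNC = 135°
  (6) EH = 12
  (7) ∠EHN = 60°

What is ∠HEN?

Step 1: By the law of cosines on triangle EHN: EN² = 12² + 24² − 2·12·24·cos(60°) = 432, so EN = 12·√3.
Step 2: By the inverse law of cosines on triangle HEN: cos(∠HEN) = (12² + (12·√3)² − 24²) / (2·12·12·√3) = 0/498.83 = 0, so ∠HEN = 90°.

Therefore, the measure of angle ∠HEN = 90°.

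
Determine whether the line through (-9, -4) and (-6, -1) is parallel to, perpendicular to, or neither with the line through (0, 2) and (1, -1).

Slope of line 1: m1 = (-1 - -4)/(-6 - -9) = 3/3 = 1
Slope of line 2: m2 = (-1 - 2)/(1 - 0) = -3/1 = -3
For parallel lines we need equal slopes: 1 != -3.
For perpendicular lines we need m1*m2 = -1: (1)(-3) = -3 != -1.
Since neither condition holds, the lines are neither parallel nor perpendicular.

Neither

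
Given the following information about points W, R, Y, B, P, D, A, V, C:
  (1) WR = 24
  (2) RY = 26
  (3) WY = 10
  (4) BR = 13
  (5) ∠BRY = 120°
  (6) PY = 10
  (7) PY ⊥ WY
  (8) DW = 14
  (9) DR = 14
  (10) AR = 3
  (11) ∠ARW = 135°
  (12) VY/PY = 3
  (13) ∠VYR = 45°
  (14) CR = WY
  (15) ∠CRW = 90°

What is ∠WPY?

Step 1: By the law of cosines on triangle PYW: PW² = 10² + 10² − 2·10·10·cos(90°) = 200, so PW = 10·√2.
Step 2: By the inverse law of cosines on triangle WPY: cos(∠WPY) = ((10·√2)² + 10² − 10²) / (2·10·√2·10) = 200/282.84 = 0.7071, so ∠WPY = 45°.

Therefore, the measure of angle ∠WPY = 45°.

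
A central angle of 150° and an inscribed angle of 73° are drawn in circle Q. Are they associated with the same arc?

By the inscribed angle theorem, the inscribed angle for a central angle of 150° should be 150° / 2 = 75°.
The given inscribed angle is 73°, which does not equal 75°.
Therefore, no, they do not correspond to the same arc.

No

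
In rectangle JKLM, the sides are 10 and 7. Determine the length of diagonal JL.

A rectangle's diagonal splits it into two right triangles, with the diagonal as the hypotenuse.
By the Pythagorean theorem, d^2 = 10^2 + 7^2 = 149.
Therefore d = sqrt(149).

sqrt(149)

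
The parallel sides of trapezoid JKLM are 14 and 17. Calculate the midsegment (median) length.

The midsegment of a trapezoid = (base1 + base2) / 2
midsegment = (14 + 17) / 2
midsegment = 31 / 2
midsegment = 31/2

31/2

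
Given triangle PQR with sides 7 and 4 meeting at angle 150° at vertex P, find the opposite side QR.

When two sides and the included angle are known, the law of cosines gives the third side.
c^2 = a^2 + b^2 - 2ab cos(C) generalizes the Pythagorean theorem to non-right triangles.
Here: QR^2 = 49 + 16 - 56*(-sqrt(3)/2) = 28*sqrt(3) + 65
QR = sqrt(28*sqrt(3) + 65)

sqrt(28*sqrt(3) + 65)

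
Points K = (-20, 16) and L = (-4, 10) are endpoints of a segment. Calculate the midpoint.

The midpoint is the average of the coordinates:
x: (-20 + -4)/2 = -12
y: (16 + 10)/2 = 13
Midpoint = (-12, 13)

(-12, 13)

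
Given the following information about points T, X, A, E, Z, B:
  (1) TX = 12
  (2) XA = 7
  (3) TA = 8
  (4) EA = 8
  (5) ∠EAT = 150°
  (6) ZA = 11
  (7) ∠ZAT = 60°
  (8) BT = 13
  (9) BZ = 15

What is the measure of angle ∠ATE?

Step 1: By the law of cosines on triangle TAE: TE² = 8² + 8² − 2·8·8·cos(150°) = 238.85, so TE ≈ 15.45.
Step 2: By the inverse law of cosines on triangle ATE: cos(∠ATE) = (8² + 15.45² − 8²) / (2·8·15.45) = 238.85/247.28 = 0.9659, so ∠ATE = 15°.

Therefore, the measure of angle ∠ATE = 15°.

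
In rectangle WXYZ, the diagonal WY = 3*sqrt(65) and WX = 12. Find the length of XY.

The diagonal of a rectangle forms a right triangle with the two sides.
Rearranging the Pythagorean theorem: missing side = sqrt(d^2 - known^2).
= sqrt(585 - 144) = sqrt(441) = 21.

21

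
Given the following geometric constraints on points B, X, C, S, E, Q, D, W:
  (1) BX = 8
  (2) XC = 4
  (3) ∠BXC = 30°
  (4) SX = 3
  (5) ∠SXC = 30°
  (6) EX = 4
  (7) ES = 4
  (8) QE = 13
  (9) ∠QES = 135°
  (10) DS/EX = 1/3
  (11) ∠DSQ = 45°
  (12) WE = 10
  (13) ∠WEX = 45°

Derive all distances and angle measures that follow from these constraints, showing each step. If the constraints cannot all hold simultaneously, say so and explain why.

The constraints are consistent.

From the given relations:
  DS = 1/3·EX = 1/3·4 ≈ 1.33

Step 1: From BX = 8, XC = 4, and ∠BXC = 30°, by the law of cosines:
  BC² = BX² + XC² - 2·BX·XC·cos(30°) = 64 + 16 - 55.43 = 24.57
  BC ≈ 4.96

Step 2: From XE = 4, EW = 10, and ∠XEW = 45°, by the law of cosines:
  XW² = XE² + EW² - 2·XE·EW·cos(45°) = 16 + 100 - 56.57 = 59.43
  XW ≈ 7.71

Step 3: From CX = 4, XS = 3, and ∠CXS = 30°, by the law of cosines:
  CS² = CX² + XS² - 2·CX·XS·cos(30°) = 16 + 9 - 20.78 = 4.215
  CS ≈ 2.05

Step 4: From SE = 4, EQ = 13, and ∠SEQ = 135°, by the law of cosines:
  SQ² = SE² + EQ² - 2·SE·EQ·cos(135°) = 16 + 169 + 73.54 = 258.5
  SQ ≈ 16.08

Step 5: From XE = 4, XS = 3, ES = 4, by the inverse law of cosines:
  cos(∠EXS) = (XE² + XS² - ES²) / (2·XE·XS)
  ∠EXS = 67.98°

Step 6: From SE = 4, SX = 3, EX = 4, by the inverse law of cosines:
  cos(∠ESX) = (SE² + SX² - EX²) / (2·SE·SX)
  ∠ESX = 67.98°

Step 7: From ES = 4, EX = 4, SX = 3, by the inverse law of cosines:
  cos(∠SEX) = (ES² + EX² - SX²) / (2·ES·EX)
  ∠SEX = 44.05°

Step 8: From QS = 16.08, SD = 1.33, and ∠QSD = 45°, by the law of cosines:
  QD² = QS² + SD² - 2·QS·SD·cos(45°) = 258.5 + 1.778 - 30.32 = 230
  QD ≈ 15.17

Step 9: From BC = 4.96, BX = 8, CX = 4, by the inverse law of cosines:
  cos(∠CBX) = (BC² + BX² - CX²) / (2·BC·BX)
  ∠CBX = 23.79°

Step 10: From XE = 4, XW = 7.71, EW = 10, by the inverse law of cosines:
  cos(∠EXW) = (XE² + XW² - EW²) / (2·XE·XW)
  ∠EXW = 113.48°

Step 11: From CB = 4.96, CX = 4, BX = 8, by the inverse law of cosines:
  cos(∠BCX) = (CB² + CX² - BX²) / (2·CB·CX)
  ∠BCX = 126.21°

Step 12: From CS = 2.05, CX = 4, SX = 3, by the inverse law of cosines:
  cos(∠SCX) = (CS² + CX² - SX²) / (2·CS·CX)
  ∠SCX = 46.94°

Step 13: From SC = 2.05, SX = 3, CX = 4, by the inverse law of cosines:
  cos(∠CSX) = (SC² + SX² - CX²) / (2·SC·SX)
  ∠CSX = 103.06°

Step 14: From SE = 4, SQ = 16.08, EQ = 13, by the inverse law of cosines:
  cos(∠ESQ) = (SE² + SQ² - EQ²) / (2·SE·SQ)
  ∠ESQ = 34.87°

Step 15: From QE = 13, QS = 16.08, ES = 4, by the inverse law of cosines:
  cos(∠EQS) = (QE² + QS² - ES²) / (2·QE·QS)
  ∠EQS = 10.13°

Step 16: From WE = 10, WX = 7.71, EX = 4, by the inverse law of cosines:
  cos(∠EWX) = (WE² + WX² - EX²) / (2·WE·WX)
  ∠EWX = 21.52°

Step 17: From QD = 15.17, QS = 16.08, DS = 1.33, by the inverse law of cosines:
  cos(∠DQS) = (QD² + QS² - DS²) / (2·QD·QS)
  ∠DQS = 3.56°

Step 18: From DQ = 15.17, DS = 1.33, QS = 16.08, by the inverse law of cosines:
  cos(∠QDS) = (DQ² + DS² - QS²) / (2·DQ·DS)
  ∠QDS = 131.44°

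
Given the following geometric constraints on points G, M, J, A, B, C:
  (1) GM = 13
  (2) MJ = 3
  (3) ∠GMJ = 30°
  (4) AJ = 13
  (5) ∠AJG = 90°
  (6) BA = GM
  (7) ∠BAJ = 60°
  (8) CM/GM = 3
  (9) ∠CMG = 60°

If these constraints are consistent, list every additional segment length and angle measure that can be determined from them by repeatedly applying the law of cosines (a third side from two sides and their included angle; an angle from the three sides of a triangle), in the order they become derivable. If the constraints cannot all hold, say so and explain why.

The constraints are consistent. Derivable facts, in order:
After 1 step:
- GC = 13·√7
- GJ ≈ 10.51
- JB = 13
After 2 steps:
- GA ≈ 16.72
- ∠ABJ = 60°
- ∠AJB = 60°
- ∠CGM = 100.89°
- ∠GCM = 19.11°
- ∠GJM = 141.79°
- ∠JGM = 8.21°
After 3 steps:
- ∠AGJ = 51.05°
- ∠GAJ = 38.95°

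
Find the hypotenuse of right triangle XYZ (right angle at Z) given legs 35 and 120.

In a right triangle, the square of the hypotenuse equals the sum of the squares of the two legs.
The legs are 35 and 120, so the hypotenuse = sqrt(1225 + 14400) = sqrt(15625) = 125.

125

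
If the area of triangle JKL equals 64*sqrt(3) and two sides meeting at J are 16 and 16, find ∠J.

Area = (1/2) * a * b * sin(C)
sin(C) = 2 * Area / (a * b)
sin(C) = 2 * 64*sqrt(3) / (16 * 16)
sin(C) = sqrt(3)/2
C = arcsin(sqrt(3)/2) = 60°
Since sin(180° - C) = sin(C), the obtuse angle 120° gives the same area, so C = 60° or C = 120°.

60° or 120°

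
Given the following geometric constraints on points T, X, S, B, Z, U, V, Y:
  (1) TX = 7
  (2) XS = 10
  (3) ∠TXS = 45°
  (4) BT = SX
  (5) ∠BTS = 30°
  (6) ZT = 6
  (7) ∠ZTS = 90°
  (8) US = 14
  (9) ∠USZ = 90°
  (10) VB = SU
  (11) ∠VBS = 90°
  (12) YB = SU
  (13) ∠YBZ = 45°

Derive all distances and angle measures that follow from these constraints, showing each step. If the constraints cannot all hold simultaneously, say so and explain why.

The constraints are consistent.

From the given relations:
  BT = SX = 10
  VB = SU = 14
  YB = SU = 14

Step 1: From TX = 7, XS = 10, and ∠TXS = 45°, by the law of cosines:
  TS² = TX² + XS² - 2·TX·XS·cos(45°) = 49 + 100 - 98.99 = 50.01
  TS ≈ 7.07

Step 2: From ST = 7.07, TB = 10, and ∠STB = 30°, by the law of cosines:
  SB² = ST² + TB² - 2·ST·TB·cos(30°) = 50.01 + 100 - 122.5 = 27.52
  SB ≈ 5.25

Step 3: From ST = 7.07, TZ = 6, and ∠STZ = 90°, by the law of cosines:
  SZ² = ST² + TZ² - 2·ST·TZ·cos(90°) = 50.01 + 36 - 0 = 86.01
  SZ ≈ 9.27

Step 4: From TS = 7.07, TX = 7, SX = 10, by the inverse law of cosines:
  cos(∠STX) = (TS² + TX² - SX²) / (2·TS·TX)
  ∠STX = 90.58°

Step 5: From ST = 7.07, SX = 10, TX = 7, by the inverse law of cosines:
  cos(∠TSX) = (ST² + SX² - TX²) / (2·ST·SX)
  ∠TSX = 44.42°

Step 6: From SB = 5.25, BV = 14, and ∠SBV = 90°, by the law of cosines:
  SV² = SB² + BV² - 2·SB·BV·cos(90°) = 27.52 + 196 - 0 = 223.5
  SV ≈ 14.95

Step 7: From ZS = 9.27, SU = 14, and ∠ZSU = 90°, by the law of cosines:
  ZU² = ZS² + SU² - 2·ZS·SU·cos(90°) = 86.01 + 196 - 0 = 282
  ZU ≈ 16.79

Step 8: From SB = 5.25, ST = 7.07, BT = 10, by the inverse law of cosines:
  cos(∠BST) = (SB² + ST² - BT²) / (2·SB·ST)
  ∠BST = 107.63°

Step 9: From ST = 7.07, SZ = 9.27, TZ = 6, by the inverse law of cosines:
  cos(∠TSZ) = (ST² + SZ² - TZ²) / (2·ST·SZ)
  ∠TSZ = 40.31°

Step 10: From BS = 5.25, BT = 10, ST = 7.07, by the inverse law of cosines:
  cos(∠SBT) = (BS² + BT² - ST²) / (2·BS·BT)
  ∠SBT = 42.37°

Step 11: From ZS = 9.27, ZT = 6, ST = 7.07, by the inverse law of cosines:
  cos(∠SZT) = (ZS² + ZT² - ST²) / (2·ZS·ZT)
  ∠SZT = 49.69°

Step 12: From SB = 5.25, SV = 14.95, BV = 14, by the inverse law of cosines:
  cos(∠BSV) = (SB² + SV² - BV²) / (2·SB·SV)
  ∠BSV = 69.46°

Step 13: From ZS = 9.27, ZU = 16.79, SU = 14, by the inverse law of cosines:
  cos(∠SZU) = (ZS² + ZU² - SU²) / (2·ZS·ZU)
  ∠SZU = 56.48°

Step 14: From US = 14, UZ = 16.79, SZ = 9.27, by the inverse law of cosines:
  cos(∠SUZ) = (US² + UZ² - SZ²) / (2·US·UZ)
  ∠SUZ = 33.52°

Step 15: From VB = 14, VS = 14.95, BS = 5.25, by the inverse law of cosines:
  cos(∠BVS) = (VB² + VS² - BS²) / (2·VB·VS)
  ∠BVS = 20.54°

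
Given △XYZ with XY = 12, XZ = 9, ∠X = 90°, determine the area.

Area = (1/2) * XY * XZ * sin(X)
Area = (1/2) * 12 * 9 * sin(90°)
Area = (1/2) * 12 * 9 * 1
Area = 54

54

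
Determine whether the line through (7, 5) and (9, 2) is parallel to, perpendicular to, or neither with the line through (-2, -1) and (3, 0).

Slope of line 1: m1 = (2 - 5)/(9 - 7) = -3/2 = -3/2
Slope of line 2: m2 = (0 - -1)/(3 - -2) = 1/5 = 1/5
m1 != m2 and m1*m2 = -3/10 != -1. Neither.

Neither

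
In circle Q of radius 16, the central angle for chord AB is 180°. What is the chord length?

Chord = 2(16) sin(90°) = 32

32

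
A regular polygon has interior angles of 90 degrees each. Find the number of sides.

Each interior angle of a regular n-gon is (n - 2) * 180 / n.
Setting this equal to 90:
(n - 2) * 180 / n = 90
Each exterior angle = 180 - 90 = 90 degrees.
Since exterior angles sum to 360: n = 360 / 90 = 4.

4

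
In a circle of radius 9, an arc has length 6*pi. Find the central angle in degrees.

Arc length L = 2πr × θ/360, so θ = 360L / (2πr).
θ = 360 × 6*pi / (2π × 9)
θ = 120°
θ = 120°

120°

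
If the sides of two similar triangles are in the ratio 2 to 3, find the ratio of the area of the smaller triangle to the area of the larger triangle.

Area ratio = (side ratio)^2 = (2/3)^2 = 4:9.

4:9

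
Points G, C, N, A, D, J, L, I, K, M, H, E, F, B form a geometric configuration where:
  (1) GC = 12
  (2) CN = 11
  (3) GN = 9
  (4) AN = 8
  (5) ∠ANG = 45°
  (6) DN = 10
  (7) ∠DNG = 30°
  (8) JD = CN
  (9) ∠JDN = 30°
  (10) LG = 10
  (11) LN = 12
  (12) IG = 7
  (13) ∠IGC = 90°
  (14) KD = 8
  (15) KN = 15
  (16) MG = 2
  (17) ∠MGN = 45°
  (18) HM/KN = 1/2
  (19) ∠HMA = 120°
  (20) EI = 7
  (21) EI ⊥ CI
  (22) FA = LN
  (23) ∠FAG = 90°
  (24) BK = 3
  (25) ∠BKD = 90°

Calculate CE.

Step 1: By the law of cosines on triangle CGI: CI² = 12² + 7² − 2·12·7·cos(90°) = 193, so CI = √193.
Step 2: By the law of cosines on triangle CIE: CE² = √193² + 7² − 2·√193·7·cos(90°) = 242, so CE = 11·√2.

Therefore, the length of CE = 11·√2.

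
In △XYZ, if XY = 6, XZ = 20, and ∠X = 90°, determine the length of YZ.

Since angle X = 90°, this is a right triangle and the law of cosines reduces to the Pythagorean theorem.
YZ^2 = 6^2 + 20^2 = 436
YZ = 2*sqrt(109)

2*sqrt(109)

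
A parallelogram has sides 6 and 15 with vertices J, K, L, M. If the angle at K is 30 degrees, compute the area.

Area = 6 * 15 * sin(30°) = 90 * 1/2 = 45

45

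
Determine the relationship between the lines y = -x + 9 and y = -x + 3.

Slope of line 1: m1 = -1
Slope of line 2: m2 = -1
m1 = m2, so the lines are parallel.

Parallel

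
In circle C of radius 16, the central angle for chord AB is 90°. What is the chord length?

Drop a perpendicular from the center to the chord, bisecting both the chord and the central angle.
Each half-chord = r sin(θ/2) = 16 sin(45°).
The full chord = 2 × 16 × sin(45°) = 16*sqrt(2).

16*sqrt(2)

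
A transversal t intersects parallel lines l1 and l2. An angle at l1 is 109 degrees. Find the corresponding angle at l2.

When a transversal crosses parallel lines, angles in the same position at each intersection are called corresponding angles.
These are always equal, so the answer is 109 degrees.

109 degrees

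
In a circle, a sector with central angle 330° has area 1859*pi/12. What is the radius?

The sector covers 330°/360° = 11/12 of the full circle.
Full circle area = 1859*pi/12 / 11/12 = 169*pi.
Since full area = πr², we get r² = 169*pi/π = 169, so r = 13.

13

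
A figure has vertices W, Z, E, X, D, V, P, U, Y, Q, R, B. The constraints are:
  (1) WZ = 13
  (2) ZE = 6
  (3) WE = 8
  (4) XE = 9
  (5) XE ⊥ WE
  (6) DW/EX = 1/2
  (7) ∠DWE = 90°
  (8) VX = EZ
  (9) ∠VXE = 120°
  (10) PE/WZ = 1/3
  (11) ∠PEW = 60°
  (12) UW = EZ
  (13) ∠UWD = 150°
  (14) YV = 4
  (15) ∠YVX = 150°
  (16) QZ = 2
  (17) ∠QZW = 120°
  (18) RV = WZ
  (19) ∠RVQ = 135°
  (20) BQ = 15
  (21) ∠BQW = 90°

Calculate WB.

Step 1: By the law of cosines on triangle QZW: QW² = 2² + 13² − 2·2·13·cos(120°) = 199, so QW = √199.
Step 2: By the law of cosines on triangle WQB: WB² = √199² + 15² − 2·√199·15·cos(90°) = 424, so WB = 2·√106.

Therefore, the length of WB = 2·√106.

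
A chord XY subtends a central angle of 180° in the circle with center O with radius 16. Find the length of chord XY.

Chord length = 2r sin(θ/2)
= 2 × 16 × sin(180°/2)
= 2 × 16 × sin(90°)
= 32

32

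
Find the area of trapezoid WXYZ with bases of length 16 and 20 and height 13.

Area = (16 + 20) * 13 / 2 = 468 / 2 = 234

234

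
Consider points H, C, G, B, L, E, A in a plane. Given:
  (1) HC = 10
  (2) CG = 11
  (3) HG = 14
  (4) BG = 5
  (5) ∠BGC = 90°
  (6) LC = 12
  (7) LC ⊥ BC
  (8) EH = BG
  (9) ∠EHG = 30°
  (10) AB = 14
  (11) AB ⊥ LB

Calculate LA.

Step 1: By the law of cosines on triangle BGC: BC² = 5² + 11² − 2·5·11·cos(90°) = 146, so BC = √146.
Step 2: By the law of cosines on triangle LCB: LB² = 12² + √146² − 2·12·√146·cos(90°) = 290, so LB ≈ 17.03.
Step 3: By the law of cosines on triangle LBA: LA² = 17.03² + 14² − 2·17.03·14·cos(90°) = 486, so LA = 9·√6.

Therefore, the length of LA = 9·√6.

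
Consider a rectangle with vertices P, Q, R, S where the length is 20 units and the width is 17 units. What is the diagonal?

d = sqrt(20^2 + 17^2) = sqrt(689)

sqrt(689)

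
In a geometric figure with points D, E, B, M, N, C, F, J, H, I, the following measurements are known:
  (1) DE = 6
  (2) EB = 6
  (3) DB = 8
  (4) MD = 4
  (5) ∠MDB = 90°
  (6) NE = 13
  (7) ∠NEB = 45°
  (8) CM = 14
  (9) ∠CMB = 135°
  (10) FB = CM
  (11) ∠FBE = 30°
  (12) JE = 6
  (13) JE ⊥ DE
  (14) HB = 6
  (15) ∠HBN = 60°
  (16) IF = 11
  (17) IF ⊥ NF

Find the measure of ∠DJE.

Step 1: By the law of cosines on triangle JED: JD² = 6² + 6² − 2·6·6·cos(90°) = 72, so JD = 6·√2.
Step 2: By the inverse law of cosines on triangle DJE: cos(∠DJE) = ((6·√2)² + 6² − 6²) / (2·6·√2·6) = 72/101.82 = 0.7071, so ∠DJE = 45°.

Therefore, the measure of angle ∠DJE = 45°.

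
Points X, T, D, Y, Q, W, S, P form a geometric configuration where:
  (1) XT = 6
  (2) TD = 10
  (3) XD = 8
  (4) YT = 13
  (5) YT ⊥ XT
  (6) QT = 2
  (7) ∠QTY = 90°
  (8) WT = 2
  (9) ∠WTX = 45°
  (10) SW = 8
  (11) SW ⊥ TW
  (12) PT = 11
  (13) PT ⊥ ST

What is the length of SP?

Step 1: By the law of cosines on triangle SWT: ST² = 8² + 2² − 2·8·2·cos(90°) = 68, so ST = 2·√17.
Step 2: By the law of cosines on triangle STP: SP² = (2·√17)² + 11² − 2·2·√17·11·cos(90°) = 189, so SP = 3·√21.

Therefore, the length of SP = 3·√21.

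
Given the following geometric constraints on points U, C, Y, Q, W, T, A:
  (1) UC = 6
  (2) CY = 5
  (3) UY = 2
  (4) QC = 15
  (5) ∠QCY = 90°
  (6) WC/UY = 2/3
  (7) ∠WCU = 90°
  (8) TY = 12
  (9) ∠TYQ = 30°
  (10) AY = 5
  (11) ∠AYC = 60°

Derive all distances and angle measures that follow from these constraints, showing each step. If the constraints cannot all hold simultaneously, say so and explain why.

The constraints are consistent.

From the given relations:
  WC = 2/3·UY = 2/3·2 ≈ 1.33

Step 1: From UC = 6, CW = 1.33, and ∠UCW = 90°, by the law of cosines:
  UW² = UC² + CW² - 2·UC·CW·cos(90°) = 36 + 1.778 - 0 = 37.78
  UW ≈ 6.15

Step 2: From CY = 5, YA = 5, and ∠CYA = 60°, by the law of cosines:
  CA² = CY² + YA² - 2·CY·YA·cos(60°) = 25 + 25 - 25 = 25
  CA = 5

Step 3: From YC = 5, CQ = 15, and ∠YCQ = 90°, by the law of cosines:
  YQ² = YC² + CQ² - 2·YC·CQ·cos(90°) = 25 + 225 - 0 = 250
  YQ = 5·√10

Step 4: From UC = 6, UY = 2, CY = 5, by the inverse law of cosines:
  cos(∠CUY) = (UC² + UY² - CY²) / (2·UC·UY)
  ∠CUY = 51.32°

Step 5: From CU = 6, CY = 5, UY = 2, by the inverse law of cosines:
  cos(∠UCY) = (CU² + CY² - UY²) / (2·CU·CY)
  ∠UCY = 18.19°

Step 6: From YC = 5, YU = 2, CU = 6, by the inverse law of cosines:
  cos(∠CYU) = (YC² + YU² - CU²) / (2·YC·YU)
  ∠CYU = 110.49°

Step 7: From QY = 5·√10, YT = 12, and ∠QYT = 30°, by the law of cosines:
  QT² = QY² + YT² - 2·QY·YT·cos(30°) = 250 + 144 - 328.6 = 65.37
  QT ≈ 8.08

Step 8: From UC = 6, UW = 6.15, CW = 1.33, by the inverse law of cosines:
  cos(∠CUW) = (UC² + UW² - CW²) / (2·UC·UW)
  ∠CUW = 12.53°

Step 9: From CA = 5, CY = 5, AY = 5, by the inverse law of cosines:
  cos(∠ACY) = (CA² + CY² - AY²) / (2·CA·CY)
  ∠ACY = 60°

Step 10: From YC = 5, YQ = 5·√10, CQ = 15, by the inverse law of cosines:
  cos(∠CYQ) = (YC² + YQ² - CQ²) / (2·YC·YQ)
  ∠CYQ = 71.57°

Step 11: From QC = 15, QY = 5·√10, CY = 5, by the inverse law of cosines:
  cos(∠CQY) = (QC² + QY² - CY²) / (2·QC·QY)
  ∠CQY = 18.43°

Step 12: From WC = 1.33, WU = 6.15, CU = 6, by the inverse law of cosines:
  cos(∠CWU) = (WC² + WU² - CU²) / (2·WC·WU)
  ∠CWU = 77.47°

Step 13: From AC = 5, AY = 5, CY = 5, by the inverse law of cosines:
  cos(∠CAY) = (AC² + AY² - CY²) / (2·AC·AY)
  ∠CAY = 60°

Step 14: From QT = 8.08, QY = 5·√10, TY = 12, by the inverse law of cosines:
  cos(∠TQY) = (QT² + QY² - TY²) / (2·QT·QY)
  ∠TQY = 47.91°

Step 15: From TQ = 8.08, TY = 12, QY = 5·√10, by the inverse law of cosines:
  cos(∠QTY) = (TQ² + TY² - QY²) / (2·TQ·TY)
  ∠QTY = 102.09°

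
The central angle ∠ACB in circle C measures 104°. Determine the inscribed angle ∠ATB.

An inscribed angle intercepts an arc from a point on the circle, while the central angle intercepts the same arc from the center.
The inscribed angle is always half the central angle: 104° / 2 = 52°.

52°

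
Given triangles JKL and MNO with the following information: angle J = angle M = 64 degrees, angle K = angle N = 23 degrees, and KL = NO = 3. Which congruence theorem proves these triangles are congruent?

Consider the given information: angle J = angle M = 64 degrees, angle K = angle N = 23 degrees, and KL = NO = 3
This is not ASA or HL: ASA requires two angles and the side between them. HL only applies to right triangles with matching hypotenuse and leg.
The correct criterion is AAS. Two pairs of corresponding angles and a non-included side are equal (Angle-Angle-Side).

AAS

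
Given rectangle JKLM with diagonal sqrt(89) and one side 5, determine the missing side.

b = sqrt(d^2 - a^2) = sqrt(89 - 25) = sqrt(64) = 8

8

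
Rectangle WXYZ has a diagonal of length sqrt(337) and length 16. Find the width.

Using the Pythagorean theorem: d^2 = a^2 + b^2
b^2 = d^2 - a^2
b^2 = 337 - 256
b^2 = 81
b = sqrt(81) = 9

9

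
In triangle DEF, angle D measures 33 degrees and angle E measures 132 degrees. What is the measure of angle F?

angle F = 180 - 33 - 132 = 15 degrees.

15 degrees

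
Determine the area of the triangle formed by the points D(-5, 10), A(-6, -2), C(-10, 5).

Shoelace: Area = (1/2)|-5(-2-5) + -6(5-10) + -10(10--2)| = (1/2)(55) = 55/2

55/2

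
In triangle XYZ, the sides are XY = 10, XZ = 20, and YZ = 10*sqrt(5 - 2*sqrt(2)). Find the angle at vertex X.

cos(X) = (10² + 20² - (10*sqrt(5 - 2*sqrt(2)))²) / (2 × 10 × 20) = sqrt(2)/2, so X = arccos(sqrt(2)/2) = 45°.

45°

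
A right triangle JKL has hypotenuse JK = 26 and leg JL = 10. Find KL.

By the Pythagorean theorem: KL^2 = JK^2 - JL^2
KL^2 = 26^2 - 10^2 = 676 - 100 = 576
KL = sqrt(576) = 24

24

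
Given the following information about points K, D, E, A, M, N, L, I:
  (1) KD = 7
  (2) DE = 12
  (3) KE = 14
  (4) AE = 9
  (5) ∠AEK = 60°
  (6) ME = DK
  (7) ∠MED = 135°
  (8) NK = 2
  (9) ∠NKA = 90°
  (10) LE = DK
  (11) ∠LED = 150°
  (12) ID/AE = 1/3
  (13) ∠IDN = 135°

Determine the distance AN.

Step 1: By the law of cosines on triangle AEK: AK² = 9² + 14² − 2·9·14·cos(60°) = 151, so AK = √151.
Step 2: By the law of cosines on triangle AKN: AN² = √151² + 2² − 2·√151·2·cos(90°) = 155, so AN = √155.

Therefore, the length of AN = √155.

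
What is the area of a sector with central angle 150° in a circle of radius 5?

Sector area = π(5²)(5/12) = 125*pi/12

125*pi/12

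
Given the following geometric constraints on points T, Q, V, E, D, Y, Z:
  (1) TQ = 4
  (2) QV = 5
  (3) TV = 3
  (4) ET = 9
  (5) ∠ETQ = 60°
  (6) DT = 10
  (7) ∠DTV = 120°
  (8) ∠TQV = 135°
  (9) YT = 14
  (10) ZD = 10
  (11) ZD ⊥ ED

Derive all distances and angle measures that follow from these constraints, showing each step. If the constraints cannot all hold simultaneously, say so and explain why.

These constraints are not satisfiable: (1), (2) and (3) fix all three sides of triangle TQV, so by the law of cosines cos(∠TQV) = (4² + 5² − 3²) / (2·4·5) = 0.8000, i.e. ∠TQV ≈ 36.87°, which contradicts (8) ∠TQV = 135°. No planar figure meets all of them, so nothing further can be derived.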